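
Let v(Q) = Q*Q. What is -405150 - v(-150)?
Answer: -427650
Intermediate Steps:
v(Q) = Q²
-405150 - v(-150) = -405150 - 1*(-150)² = -405150 - 1*22500 = -405150 - 22500 = -427650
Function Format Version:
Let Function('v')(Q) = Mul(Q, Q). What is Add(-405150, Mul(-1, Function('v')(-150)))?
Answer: -427650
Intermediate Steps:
Function('v')(Q) = Pow(Q, 2)
Add(-405150, Mul(-1, Function('v')(-150))) = Add(-405150, Mul(-1, Pow(-150, 2))) = Add(-405150, Mul(-1, 22500)) = Add(-405150, -22500) = -427650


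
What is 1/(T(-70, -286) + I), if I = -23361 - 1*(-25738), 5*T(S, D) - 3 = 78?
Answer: 5/11966 ≈ 0.00041785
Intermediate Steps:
T(S, D) = 81/5 (T(S, D) = ⅗ + (⅕)*78 = ⅗ + 78/5 = 81/5)
I = 2377 (I = -23361 + 25738 = 2377)
1/(T(-70, -286) + I) = 1/(81/5 + 2377) = 1/(11966/5) = 5/11966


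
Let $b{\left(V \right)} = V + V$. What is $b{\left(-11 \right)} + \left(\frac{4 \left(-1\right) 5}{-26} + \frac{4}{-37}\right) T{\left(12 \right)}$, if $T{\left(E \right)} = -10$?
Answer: $- \frac{13762}{481} \approx -28.611$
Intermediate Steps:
$b{\left(V \right)} = 2 V$
$b{\left(-11 \right)} + \left(\frac{4 \left(-1\right) 5}{-26} + \frac{4}{-37}\right) T{\left(12 \right)} = 2 \left(-11\right) + \left(\frac{4 \left(-1\right) 5}{-26} + \frac{4}{-37}\right) \left(-10\right) = -22 + \left(\left(-4\right) 5 \left(- \frac{1}{26}\right) + 4 \left(- \frac{1}{37}\right)\right) \left(-10\right) = -22 + \left(\left(-20\right) \left(- \frac{1}{26}\right) - \frac{4}{37}\right) \left(-10\right) = -22 + \left(\frac{10}{13} - \frac{4}{37}\right) \left(-10\right) = -22 + \frac{318}{481} \left(-10\right) = -22 - \frac{3180}{481} = - \frac{13762}{481}$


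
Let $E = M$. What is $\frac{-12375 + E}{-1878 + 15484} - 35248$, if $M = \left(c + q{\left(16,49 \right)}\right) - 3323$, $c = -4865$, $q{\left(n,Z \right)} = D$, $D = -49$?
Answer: $- \frac{239802450}{6803} \approx -35250.0$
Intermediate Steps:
$q{\left(n,Z \right)} = -49$
$M = -8237$ ($M = \left(-4865 - 49\right) - 3323 = -4914 - 3323 = -8237$)
$E = -8237$
$\frac{-12375 + E}{-1878 + 15484} - 35248 = \frac{-12375 - 8237}{-1878 + 15484} - 35248 = - \frac{20612}{13606} - 35248 = \left(-20612\right) \frac{1}{13606} - 35248 = - \frac{10306}{6803} - 35248 = - \frac{239802450}{6803}$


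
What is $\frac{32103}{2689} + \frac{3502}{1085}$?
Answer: $\frac{44248633}{2917565} \approx 15.166$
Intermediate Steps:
$\frac{32103}{2689} + \frac{3502}{1085} = \frac{44248633}{2917565}$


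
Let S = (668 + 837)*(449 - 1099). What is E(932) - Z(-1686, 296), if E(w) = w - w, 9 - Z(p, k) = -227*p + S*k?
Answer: -289179287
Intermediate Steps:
S = -978250 (S = 1505*(-650) = -978250)
Z(p, k) = 9 + 227*p + 978250*k (Z(p, k) = 9 - (-227*p - 978250*k) = 9 - (-978250*k - 227*p) = 9 + (227*p + 978250*k) = 9 + 227*p + 978250*k)
E(w) = 0
E(932) - Z(-1686, 296) = 0 - (9 + 227*(-1686) + 978250*296) = 0 - (9 - 382722 + 289562000) = 0 - 1*289179287 = 0 - 289179287 = -289179287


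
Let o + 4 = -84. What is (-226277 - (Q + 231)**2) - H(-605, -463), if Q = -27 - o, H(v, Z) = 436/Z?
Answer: -144243047/463 ≈ -3.1154e+5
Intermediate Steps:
o = -88 (o = -4 - 84 = -88)
Q = 61 (Q = -27 - 1*(-88) = -27 + 88 = 61)
(-226277 - (Q + 231)**2) - H(-605, -463) = (-226277 - (61 + 231)**2) - 436/(-463) = (-226277 - 1*292**2) - 436*(-1)/463 = (-226277 - 1*85264) - 1*(-436/463) = (-226277 - 85264) + 436/463 = -311541 + 436/463 = -144243047/463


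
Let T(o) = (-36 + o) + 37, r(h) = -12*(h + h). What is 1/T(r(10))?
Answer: -1/239 ≈ -0.0041841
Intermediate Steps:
r(h) = -24*h
T(o) = 1 + o
1/T(r(10)) = 1/(1 - 24*10) = 1/(1 - 240) = 1/(-239) = -1/239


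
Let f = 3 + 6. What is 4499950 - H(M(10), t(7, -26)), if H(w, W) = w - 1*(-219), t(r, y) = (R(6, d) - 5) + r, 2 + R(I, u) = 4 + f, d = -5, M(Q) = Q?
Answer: 4499721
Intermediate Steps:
f = 9
R(I, u) = 11 (R(I, u) = -2 + (4 + 9) = -2 + 13 = 11)
t(r, y) = 6 + r (t(r, y) = (11 - 5) + r = 6 + r)
H(w, W) = 219 + w (H(w, W) = w + 219 = 219 + w)
4499950 - H(M(10), t(7, -26)) = 4499950 - (219 + 10) = 4499950 - 1*229 = 4499950 - 229 = 4499721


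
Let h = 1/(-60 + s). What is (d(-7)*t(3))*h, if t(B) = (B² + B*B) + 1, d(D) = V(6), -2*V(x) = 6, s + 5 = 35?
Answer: 19/10 ≈ 1.9000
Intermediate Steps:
s = 30 (s = -5 + 35 = 30)
V(x) = -3 (V(x) = -½*6 = -3)
d(D) = -3
h = -1/30 (h = 1/(-60 + 30) = 1/(-30) = -1/30 ≈ -0.033333)
t(B) = 1 + 2*B² (t(B) = (B² + B²) + 1 = 2*B² + 1 = 1 + 2*B²)
(d(-7)*t(3))*h = -3*(1 + 2*3²)*(-1/30) = -3*(1 + 2*9)*(-1/30) = -3*(1 + 18)*(-1/30) = -3*19*(-1/30) = -57*(-1/30) = 19/10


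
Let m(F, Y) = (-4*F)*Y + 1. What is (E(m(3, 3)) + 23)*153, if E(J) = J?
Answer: -1836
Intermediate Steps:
m(F, Y) = 1 - 4*F*Y (m(F, Y) = -4*F*Y + 1 = 1 - 4*F*Y)
(E(m(3, 3)) + 23)*153 = ((1 - 4*3*3) + 23)*153 = ((1 - 36) + 23)*153 = (-35 + 23)*153 = -12*153 = -1836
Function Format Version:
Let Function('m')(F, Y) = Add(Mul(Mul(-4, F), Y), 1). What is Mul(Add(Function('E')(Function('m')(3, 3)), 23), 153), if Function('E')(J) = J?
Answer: -1836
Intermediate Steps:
Function('m')(F, Y) = Add(1, Mul(-4, F, Y)) (Function('m')(F, Y) = Add(Mul(-4, F, Y), 1) = Add(1, Mul(-4, F, Y)))
Mul(Add(Function('E')(Function('m')(3, 3)), 23), 153) = Mul(Add(Add(1, Mul(-4, 3, 3)), 23), 153) = Mul(Add(Add(1, -36), 23), 153) = Mul(Add(-35, 23), 153) = Mul(-12, 153) = -1836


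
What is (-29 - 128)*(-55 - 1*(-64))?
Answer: -1413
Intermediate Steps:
(-29 - 128)*(-55 - 1*(-64)) = -157*(-55 + 64) = -157*9 = -1413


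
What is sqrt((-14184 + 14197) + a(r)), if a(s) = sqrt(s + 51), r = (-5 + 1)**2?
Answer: sqrt(13 + sqrt(67)) ≈ 4.6028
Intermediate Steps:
r = 16 (r = (-4)**2 = 16)
a(s) = sqrt(51 + s)
sqrt((-14184 + 14197) + a(r)) = sqrt((-14184 + 14197) + sqrt(51 + 16)) = sqrt(13 + sqrt(67))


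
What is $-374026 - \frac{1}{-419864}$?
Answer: $- \frac{157040052463}{419864} \approx -3.7403 \cdot 10^{5}$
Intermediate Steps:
$-374026 - \frac{1}{-419864} = -374026 - - \frac{1}{419864} = -374026 + \frac{1}{419864} = - \frac{157040052463}{419864}$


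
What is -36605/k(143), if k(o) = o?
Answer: -36605/143 ≈ -255.98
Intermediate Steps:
-36605/k(143) = -36605/143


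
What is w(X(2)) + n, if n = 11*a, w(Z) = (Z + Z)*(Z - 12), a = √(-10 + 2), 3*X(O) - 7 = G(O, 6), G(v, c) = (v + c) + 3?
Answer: -72 + 22*I*√2 ≈ -72.0 + 31.113*I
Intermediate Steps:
G(v, c) = 3 + c + v (G(v, c) = (c + v) + 3 = 3 + c + v)
X(O) = 16/3 + O/3 (X(O) = 7/3 + (3 + 6 + O)/3 = 7/3 + (9 + O)/3 = 7/3 + (3 + O/3) = 16/3 + O/3)
a = 2*I*√2 (a = √(-8) = 2*I*√2 ≈ 2.8284*I)
w(Z) = 2*Z*(-12 + Z) (w(Z) = (2*Z)*(-12 + Z) = 2*Z*(-12 + Z))
n = 22*I*√2 (n = 11*(2*I*√2) = 22*I*√2 ≈ 31.113*I)
w(X(2)) + n = 2*(16/3 + (⅓)*2)*(-12 + (16/3 + (⅓)*2)) + 22*I*√2 = 2*(16/3 + ⅔)*(-12 + (16/3 + ⅔)) + 22*I*√2 = 2*6*(-12 + 6) + 22*I*√2 = 2*6*(-6) + 22*I*√2 = -72 + 22*I*√2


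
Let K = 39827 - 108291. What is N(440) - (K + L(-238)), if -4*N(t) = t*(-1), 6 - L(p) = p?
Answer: 68330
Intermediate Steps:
L(p) = 6 - p
N(t) = t/4 (N(t) = -t*(-1)/4 = -(-1)*t/4 = t/4)
K = -68464
N(440) - (K + L(-238)) = (1/4)*440 - (-68464 + (6 - 1*(-238))) = 110 - (-68464 + (6 + 238)) = 110 - (-68464 + 244) = 110 - 1*(-68220) = 110 + 68220 = 68330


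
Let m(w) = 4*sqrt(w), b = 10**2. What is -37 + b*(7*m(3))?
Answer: -37 + 2800*sqrt(3) ≈ 4812.7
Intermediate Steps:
b = 100
-37 + b*(7*m(3)) = -37 + 100*(7*(4*sqrt(3))) = -37 + 100*(28*sqrt(3)) = -37 + 2800*sqrt(3)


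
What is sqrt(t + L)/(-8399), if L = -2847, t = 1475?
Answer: -14*I*sqrt(7)/8399 ≈ -0.0044101*I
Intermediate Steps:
sqrt(t + L)/(-8399) = sqrt(1475 - 2847)/(-8399) = sqrt(-1372)*(-1/8399) = (14*I*sqrt(7))*(-1/8399) = -14*I*sqrt(7)/8399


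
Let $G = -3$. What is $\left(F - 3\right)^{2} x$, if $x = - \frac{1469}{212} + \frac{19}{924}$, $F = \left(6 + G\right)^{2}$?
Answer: $- \frac{1014996}{4081} \approx -248.71$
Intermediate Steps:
$F = 9$ ($F = \left(6 - 3\right)^{2} = 3^{2} = 9$)
$x = - \frac{84583}{12243}$ ($x = \left(-1469\right) \frac{1}{212} + 19 \cdot \frac{1}{924} = - \frac{1469}{212} + \frac{19}{924} = - \frac{84583}{12243} \approx -6.9087$)
$\left(F - 3\right)^{2} x = \left(9 - 3\right)^{2} \left(- \frac{84583}{12243}\right) = 6^{2} \left(- \frac{84583}{12243}\right) = 36 \left(- \frac{84583}{12243}\right) = - \frac{1014996}{4081}$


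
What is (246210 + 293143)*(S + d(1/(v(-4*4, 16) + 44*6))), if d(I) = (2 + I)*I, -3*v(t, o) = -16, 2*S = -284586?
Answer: -50104800051225135/652864 ≈ -7.6746e+10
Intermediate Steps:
S = -142293 (S = (½)*(-284586) = -142293)
v(t, o) = 16/3 (v(t, o) = -⅓*(-16) = 16/3)
d(I) = I*(2 + I)
(246210 + 293143)*(S + d(1/(v(-4*4, 16) + 44*6))) = (246210 + 293143)*(-142293 + (2 + 1/(16/3 + 44*6))/(16/3 + 44*6)) = 539353*(-142293 + (2 + 1/(16/3 + 264))/(16/3 + 264)) = 539353*(-142293 + (2 + 1/(808/3))/(808/3)) = 539353*(-142293 + 3*(2 + 3/808)/808) = 539353*(-142293 + (3/808)*(1619/808)) = 539353*(-142293 + 4857/652864) = 539353*(-92897972295/652864) = -50104800051225135/652864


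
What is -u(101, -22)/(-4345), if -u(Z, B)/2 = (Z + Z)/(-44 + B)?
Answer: 202/143385 ≈ 0.0014088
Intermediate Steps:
u(Z, B) = -4*Z/(-44 + B) (u(Z, B) = -2*(Z + Z)/(-44 + B) = -2*2*Z/(-44 + B) = -4*Z/(-44 + B))
-u(101, -22)/(-4345) = -(-4*101/(-44 - 22))/(-4345) = -(-4*101/(-66))*(-1)/4345 = -(-4*101*(-1/66))*(-1)/4345 = -202*(-1)/(33*4345) = -1*(-202/143385) = 202/143385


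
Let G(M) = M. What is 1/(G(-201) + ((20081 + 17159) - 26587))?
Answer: 1/10452 ≈ 9.5675e-5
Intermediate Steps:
1/(G(-201) + ((20081 + 17159) - 26587)) = 1/(-201 + ((20081 + 17159) - 26587)) = 1/(-201 + (37240 - 26587)) = 1/(-201 + 10653) = 1/10452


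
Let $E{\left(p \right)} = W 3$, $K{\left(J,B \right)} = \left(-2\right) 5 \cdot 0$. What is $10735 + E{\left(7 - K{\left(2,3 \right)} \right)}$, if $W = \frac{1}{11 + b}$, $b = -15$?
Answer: $\frac{42937}{4} \approx 10734.0$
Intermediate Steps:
$K{\left(J,B \right)} = 0$ ($K{\left(J,B \right)} = \left(-10\right) 0 = 0$)
$W = - \frac{1}{4}$ ($W = \frac{1}{11 - 15} = \frac{1}{-4} = - \frac{1}{4} \approx -0.25$)
$E{\left(p \right)} = - \frac{3}{4}$ ($E{\left(p \right)} = \left(- \frac{1}{4}\right) 3 = - \frac{3}{4}$)
$10735 + E{\left(7 - K{\left(2,3 \right)} \right)} = 10735 - \frac{3}{4} = \frac{42937}{4}$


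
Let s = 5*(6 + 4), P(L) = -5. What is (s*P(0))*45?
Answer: -11250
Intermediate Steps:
s = 50 (s = 5*10 = 50)
(s*P(0))*45 = (50*(-5))*45 = -250*45 = -11250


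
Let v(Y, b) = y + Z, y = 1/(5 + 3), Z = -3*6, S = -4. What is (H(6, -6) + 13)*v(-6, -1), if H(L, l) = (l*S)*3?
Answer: -12155/8 ≈ -1519.4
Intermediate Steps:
Z = -18
H(L, l) = -12*l (H(L, l) = (l*(-4))*3 = -4*l*3 = -12*l)
y = ⅛ (y = 1/8 = ⅛ ≈ 0.12500)
v(Y, b) = -143/8 (v(Y, b) = ⅛ - 18 = -143/8)
(H(6, -6) + 13)*v(-6, -1) = (-12*(-6) + 13)*(-143/8) = (72 + 13)*(-143/8) = 85*(-143/8) = -12155/8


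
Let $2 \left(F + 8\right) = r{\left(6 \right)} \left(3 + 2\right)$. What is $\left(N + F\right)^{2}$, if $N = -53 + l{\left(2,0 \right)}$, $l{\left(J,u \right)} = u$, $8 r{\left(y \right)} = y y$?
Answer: $\frac{39601}{16} \approx 2475.1$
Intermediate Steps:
$r{\left(y \right)} = \frac{y^{2}}{8}$ ($r{\left(y \right)} = \frac{y y}{8} = \frac{y^{2}}{8}$)
$F = \frac{13}{4}$ ($F = -8 + \frac{\frac{6^{2}}{8} \left(3 + 2\right)}{2} = -8 + \frac{\frac{1}{8} \cdot 36 \cdot 5}{2} = -8 + \frac{\frac{9}{2} \cdot 5}{2} = -8 + \frac{1}{2} \cdot \frac{45}{2} = -8 + \frac{45}{4} = \frac{13}{4} \approx 3.25$)
$N = -53$ ($N = -53 + 0 = -53$)
$\left(N + F\right)^{2} = \left(-53 + \frac{13}{4}\right)^{2} = \left(- \frac{199}{4}\right)^{2} = \frac{39601}{16}$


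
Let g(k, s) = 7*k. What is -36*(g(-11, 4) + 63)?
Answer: 504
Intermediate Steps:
-36*(g(-11, 4) + 63) = -36*(7*(-11) + 63) = -36*(-77 + 63) = -36*(-14) = 504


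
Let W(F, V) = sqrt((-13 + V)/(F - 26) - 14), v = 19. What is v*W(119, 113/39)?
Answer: 38*I*sqrt(5155579)/1209 ≈ 71.367*I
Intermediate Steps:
W(F, V) = sqrt(-14 + (-13 + V)/(-26 + F)) (W(F, V) = sqrt((-13 + V)/(-26 + F) - 14) = sqrt(-14 + (-13 + V)/(-26 + F)))
v*W(119, 113/39) = 19*sqrt((351 + 113/39 - 14*119)/(-26 + 119)) = 19*sqrt((351 + 113*(1/39) - 1666)/93) = 19*sqrt((351 + 113/39 - 1666)/93) = 19*sqrt((1/93)*(-51172/39)) = 19*sqrt(-51172/3627) = 19*(2*I*sqrt(5155579)/1209) = 38*I*sqrt(5155579)/1209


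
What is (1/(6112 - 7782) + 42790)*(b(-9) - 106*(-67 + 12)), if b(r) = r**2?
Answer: 422395916389/1670 ≈ 2.5293e+8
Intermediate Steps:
(1/(6112 - 7782) + 42790)*(b(-9) - 106*(-67 + 12)) = (1/(6112 - 7782) + 42790)*((-9)**2 - 106*(-67 + 12)) = (1/(-1670) + 42790)*(81 - 106*(-55)) = (-1/1670 + 42790)*(81 + 5830) = (71459299/1670)*5911 = 422395916389/1670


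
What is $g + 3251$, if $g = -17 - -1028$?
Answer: $4262$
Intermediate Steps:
$g = 1011$ ($g = -17 + 1028 = 1011$)
$g + 3251 = 1011 + 3251 = 4262$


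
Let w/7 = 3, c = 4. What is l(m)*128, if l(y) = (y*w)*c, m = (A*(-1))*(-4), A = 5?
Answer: 215040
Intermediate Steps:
w = 21 (w = 7*3 = 21)
m = 20 (m = (5*(-1))*(-4) = -5*(-4) = 20)
l(y) = 84*y (l(y) = (y*21)*4 = (21*y)*4 = 84*y)
l(m)*128 = (84*20)*128 = 1680*128 = 215040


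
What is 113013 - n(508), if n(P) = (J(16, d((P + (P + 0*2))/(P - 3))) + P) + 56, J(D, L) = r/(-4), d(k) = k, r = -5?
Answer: 449791/4 ≈ 1.1245e+5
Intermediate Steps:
J(D, L) = 5/4 (J(D, L) = -5/(-4) = -5*(-¼) = 5/4)
n(P) = 229/4 + P (n(P) = (5/4 + P) + 56 = 229/4 + P)
113013 - n(508) = 113013 - (229/4 + 508) = 113013 - 1*2261/4 = 113013 - 2261/4 = 449791/4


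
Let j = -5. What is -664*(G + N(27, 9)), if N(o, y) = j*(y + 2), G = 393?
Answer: -224432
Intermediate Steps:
N(o, y) = -10 - 5*y (N(o, y) = -5*(y + 2) = -5*(2 + y) = -10 - 5*y)
-664*(G + N(27, 9)) = -664*(393 + (-10 - 5*9)) = -664*(393 + (-10 - 45)) = -664*(393 - 55) = -664*338 = -224432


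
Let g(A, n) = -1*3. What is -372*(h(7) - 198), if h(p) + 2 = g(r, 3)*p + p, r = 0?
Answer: 79608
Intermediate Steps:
g(A, n) = -3
h(p) = -2 - 2*p (h(p) = -2 + (-3*p + p) = -2 - 2*p)
-372*(h(7) - 198) = -372*((-2 - 2*7) - 198) = -372*((-2 - 14) - 198) = -372*(-16 - 198) = -372*(-214) = 79608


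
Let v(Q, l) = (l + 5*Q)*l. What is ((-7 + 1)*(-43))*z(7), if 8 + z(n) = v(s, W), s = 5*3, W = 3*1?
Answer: 58308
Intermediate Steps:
W = 3
s = 15
v(Q, l) = l*(l + 5*Q)
z(n) = 226 (z(n) = -8 + 3*(3 + 5*15) = -8 + 3*(3 + 75) = -8 + 3*78 = -8 + 234 = 226)
((-7 + 1)*(-43))*z(7) = ((-7 + 1)*(-43))*226 = -6*(-43)*226 = 258*226 = 58308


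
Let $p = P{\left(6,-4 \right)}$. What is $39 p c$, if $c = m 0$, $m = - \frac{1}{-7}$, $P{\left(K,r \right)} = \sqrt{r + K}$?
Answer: $0$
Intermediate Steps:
$P{\left(K,r \right)} = \sqrt{K + r}$
$p = \sqrt{2}$ ($p = \sqrt{6 - 4} = \sqrt{2} \approx 1.4142$)
$m = \frac{1}{7}$ ($m = \left(-1\right) \left(- \frac{1}{7}\right) = \frac{1}{7} \approx 0.14286$)
$c = 0$ ($c = \frac{1}{7} \cdot 0 = 0$)
$39 p c = 39 \sqrt{2} \cdot 0 = 0$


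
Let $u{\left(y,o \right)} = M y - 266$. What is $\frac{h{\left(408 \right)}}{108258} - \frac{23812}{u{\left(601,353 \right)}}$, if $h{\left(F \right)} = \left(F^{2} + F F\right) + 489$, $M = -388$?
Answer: $\frac{13402561969}{4212210522} \approx 3.1818$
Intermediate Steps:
$h{\left(F \right)} = 489 + 2 F^{2}$ ($h{\left(F \right)} = \left(F^{2} + F^{2}\right) + 489 = 2 F^{2} + 489 = 489 + 2 F^{2}$)
$u{\left(y,o \right)} = -266 - 388 y$ ($u{\left(y,o \right)} = - 388 y - 266 = -266 - 388 y$)
$\frac{h{\left(408 \right)}}{108258} - \frac{23812}{u{\left(601,353 \right)}} = \frac{489 + 2 \cdot 408^{2}}{108258} - \frac{23812}{-266 - 233188} = \left(489 + 2 \cdot 166464\right) \frac{1}{108258} - \frac{23812}{-266 - 233188} = \left(489 + 332928\right) \frac{1}{108258} - \frac{23812}{-233454} = 333417 \cdot \frac{1}{108258} - - \frac{11906}{116727} = \frac{111139}{36086} + \frac{11906}{116727} = \frac{13402561969}{4212210522}$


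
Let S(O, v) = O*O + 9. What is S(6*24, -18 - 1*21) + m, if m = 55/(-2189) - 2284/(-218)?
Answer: 450206508/21691 ≈ 20755.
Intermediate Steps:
S(O, v) = 9 + O² (S(O, v) = O² + 9 = 9 + O²)
m = 226713/21691 (m = 55*(-1/2189) - 2284*(-1/218) = -5/199 + 1142/109 = 226713/21691 ≈ 10.452)
S(6*24, -18 - 1*21) + m = (9 + (6*24)²) + 226713/21691 = (9 + 144²) + 226713/21691 = (9 + 20736) + 226713/21691 = 20745 + 226713/21691 = 450206508/21691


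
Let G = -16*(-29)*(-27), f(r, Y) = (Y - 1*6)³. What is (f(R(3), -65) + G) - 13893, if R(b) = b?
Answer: -384332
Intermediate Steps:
f(r, Y) = (-6 + Y)³ (f(r, Y) = (Y - 6)³ = (-6 + Y)³)
G = -12528 (G = 464*(-27) = -12528)
(f(R(3), -65) + G) - 13893 = ((-6 - 65)³ - 12528) - 13893 = ((-71)³ - 12528) - 13893 = (-357911 - 12528) - 13893 = -370439 - 13893 = -384332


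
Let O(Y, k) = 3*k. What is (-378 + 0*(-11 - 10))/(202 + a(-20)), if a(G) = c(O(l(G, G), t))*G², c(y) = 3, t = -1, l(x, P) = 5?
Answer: -189/701 ≈ -0.26961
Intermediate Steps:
a(G) = 3*G²
(-378 + 0*(-11 - 10))/(202 + a(-20)) = (-378 + 0*(-11 - 10))/(202 + 3*(-20)²) = (-378 + 0*(-21))/(202 + 3*400) = (-378 + 0)/(202 + 1200) = -378/1402 = -378*1/1402 = -189/701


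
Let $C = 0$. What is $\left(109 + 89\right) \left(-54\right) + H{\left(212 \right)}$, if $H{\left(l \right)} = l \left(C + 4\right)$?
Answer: $-9844$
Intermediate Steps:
$H{\left(l \right)} = 4 l$ ($H{\left(l \right)} = l \left(0 + 4\right) = l 4 = 4 l$)
$\left(109 + 89\right) \left(-54\right) + H{\left(212 \right)} = \left(109 + 89\right) \left(-54\right) + 4 \cdot 212 = 198 \left(-54\right) + 848 = -10692 + 848 = -9844$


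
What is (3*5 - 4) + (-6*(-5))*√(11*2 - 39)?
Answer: 11 + 30*I*√17 ≈ 11.0 + 123.69*I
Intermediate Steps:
(3*5 - 4) + (-6*(-5))*√(11*2 - 39) = (15 - 4) + 30*√(22 - 39) = 11 + 30*√(-17) = 11 + 30*(I*√17) = 11 + 30*I*√17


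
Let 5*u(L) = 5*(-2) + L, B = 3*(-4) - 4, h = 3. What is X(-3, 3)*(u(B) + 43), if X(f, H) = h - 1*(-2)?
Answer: 189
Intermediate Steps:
X(f, H) = 5 (X(f, H) = 3 - 1*(-2) = 3 + 2 = 5)
B = -16 (B = -12 - 4 = -16)
u(L) = -2 + L/5 (u(L) = (5*(-2) + L)/5 = (-10 + L)/5 = -2 + L/5)
X(-3, 3)*(u(B) + 43) = 5*((-2 + (⅕)*(-16)) + 43) = 5*((-2 - 16/5) + 43) = 5*(-26/5 + 43) = 5*(189/5) = 189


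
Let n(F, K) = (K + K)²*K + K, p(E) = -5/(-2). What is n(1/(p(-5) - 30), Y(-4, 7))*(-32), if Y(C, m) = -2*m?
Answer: 351680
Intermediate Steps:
p(E) = 5/2 (p(E) = -5*(-½) = 5/2)
n(F, K) = K + 4*K³ (n(F, K) = (2*K)²*K + K = (4*K²)*K + K = 4*K³ + K = K + 4*K³)
n(1/(p(-5) - 30), Y(-4, 7))*(-32) = (-2*7 + 4*(-2*7)³)*(-32) = (-14 + 4*(-14)³)*(-32) = (-14 + 4*(-2744))*(-32) = (-14 - 10976)*(-32) = -10990*(-32) = 351680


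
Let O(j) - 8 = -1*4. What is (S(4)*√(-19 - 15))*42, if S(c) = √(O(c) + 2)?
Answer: 84*I*√51 ≈ 599.88*I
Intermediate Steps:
O(j) = 4 (O(j) = 8 - 1*4 = 8 - 4 = 4)
S(c) = √6 (S(c) = √(4 + 2) = √6)
(S(4)*√(-19 - 15))*42 = (√6*√(-19 - 15))*42 = (√6*√(-34))*42 = (√6*(I*√34))*42 = (2*I*√51)*42 = 84*I*√51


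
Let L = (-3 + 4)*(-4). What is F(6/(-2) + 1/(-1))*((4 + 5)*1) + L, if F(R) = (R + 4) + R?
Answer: -40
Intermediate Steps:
F(R) = 4 + 2*R (F(R) = (4 + R) + R = 4 + 2*R)
L = -4 (L = 1*(-4) = -4)
F(6/(-2) + 1/(-1))*((4 + 5)*1) + L = (4 + 2*(6/(-2) + 1/(-1)))*((4 + 5)*1) - 4 = (4 + 2*(6*(-1/2) + 1*(-1)))*(9*1) - 4 = (4 + 2*(-3 - 1))*9 - 4 = (4 + 2*(-4))*9 - 4 = (4 - 8)*9 - 4 = -4*9 - 4 = -36 - 4 = -40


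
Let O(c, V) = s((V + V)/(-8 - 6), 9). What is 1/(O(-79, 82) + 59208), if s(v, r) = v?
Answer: 7/414374 ≈ 1.6893e-5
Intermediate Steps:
O(c, V) = -V/7 (O(c, V) = (V + V)/(-8 - 6) = (2*V)/(-14) = (2*V)*(-1/14) = -V/7)
1/(O(-79, 82) + 59208) = 1/(-⅐*82 + 59208) = 1/(-82/7 + 59208) = 1/(414374/7) = 7/414374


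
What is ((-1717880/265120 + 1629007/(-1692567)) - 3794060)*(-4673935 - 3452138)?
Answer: 38430109812170651658785/1246481564 ≈ 3.0831e+13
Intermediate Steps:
((-1717880/265120 + 1629007/(-1692567)) - 3794060)*(-4673935 - 3452138) = ((-1717880*1/265120 + 1629007*(-1/1692567)) - 3794060)*(-8126073) = ((-42947/6628 - 1629007/1692567) - 3794060)*(-8126073) = (-83487733345/11218334076 - 3794060)*(-8126073) = -42563116072121905/11218334076*(-8126073) = 38430109812170651658785/1246481564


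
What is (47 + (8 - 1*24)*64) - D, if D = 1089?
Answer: -2066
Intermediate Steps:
(47 + (8 - 1*24)*64) - D = (47 + (8 - 1*24)*64) - 1*1089 = (47 + (8 - 24)*64) - 1089 = (47 - 16*64) - 1089 = (47 - 1024) - 1089 = -977 - 1089 = -2066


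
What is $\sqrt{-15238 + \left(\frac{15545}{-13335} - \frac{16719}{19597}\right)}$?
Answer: $\frac{8 i \sqrt{650475206100848478}}{52265199} \approx 123.45 i$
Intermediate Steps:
$\sqrt{-15238 + \left(\frac{15545}{-13335} - \frac{16719}{19597}\right)} = \sqrt{-15238 + \left(15545 \left(- \frac{1}{13335}\right) - \frac{16719}{19597}\right)} = \sqrt{-15238 - \frac{105516646}{52265199}} = \sqrt{- \frac{796522619008}{52265199}} = \frac{8 i \sqrt{650475206100848478}}{52265199}$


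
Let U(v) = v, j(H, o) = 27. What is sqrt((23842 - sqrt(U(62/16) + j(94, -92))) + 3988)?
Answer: sqrt(111320 - sqrt(494))/2 ≈ 166.81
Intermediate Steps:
sqrt((23842 - sqrt(U(62/16) + j(94, -92))) + 3988) = sqrt((23842 - sqrt(62/16 + 27)) + 3988) = sqrt((23842 - sqrt(62*(1/16) + 27)) + 3988) = sqrt((23842 - sqrt(31/8 + 27)) + 3988) = sqrt((23842 - sqrt(247/8)) + 3988) = sqrt((23842 - sqrt(494)/4) + 3988) = sqrt(27830 - sqrt(494)/4)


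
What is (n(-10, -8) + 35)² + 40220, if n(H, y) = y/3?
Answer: 371389/9 ≈ 41265.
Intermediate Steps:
n(H, y) = y/3
(n(-10, -8) + 35)² + 40220 = ((⅓)*(-8) + 35)² + 40220 = (-8/3 + 35)² + 40220 = (97/3)² + 40220 = 9409/9 + 40220 = 371389/9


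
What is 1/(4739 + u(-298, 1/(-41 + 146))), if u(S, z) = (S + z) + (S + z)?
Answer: 105/435017 ≈ 0.00024137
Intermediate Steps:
u(S, z) = 2*S + 2*z
1/(4739 + u(-298, 1/(-41 + 146))) = 1/(4739 + (2*(-298) + 2/(-41 + 146))) = 1/(4739 + (-596 + 2/105)) = 1/(4739 - 62578/105) = 1/(435017/105) = 105/435017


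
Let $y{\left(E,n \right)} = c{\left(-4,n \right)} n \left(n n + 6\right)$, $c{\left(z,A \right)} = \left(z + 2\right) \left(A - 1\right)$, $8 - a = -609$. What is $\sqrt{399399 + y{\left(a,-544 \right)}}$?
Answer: $i \sqrt{175481368921} \approx 4.1891 \cdot 10^{5} i$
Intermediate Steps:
$a = 617$ ($a = 8 - -609 = 8 + 609 = 617$)
$c{\left(z,A \right)} = \left(-1 + A\right) \left(2 + z\right)$ ($c{\left(z,A \right)} = \left(2 + z\right) \left(-1 + A\right) = \left(-1 + A\right) \left(2 + z\right)$)
$y{\left(E,n \right)} = n \left(2 - 2 n\right) \left(6 + n^{2}\right)$ ($y{\left(E,n \right)} = \left(-2 - -4 + 2 n + n \left(-4\right)\right) n \left(n n + 6\right) = \left(-2 + 4 + 2 n - 4 n\right) n \left(n^{2} + 6\right) = \left(2 - 2 n\right) n \left(6 + n^{2}\right) = n \left(2 - 2 n\right) \left(6 + n^{2}\right)$)
$\sqrt{399399 + y{\left(a,-544 \right)}} = \sqrt{399399 + 2 \left(-544\right) \left(1 - -544\right) \left(6 + \left(-544\right)^{2}\right)} = \sqrt{399399 + 2 \left(-544\right) \left(1 + 544\right) \left(6 + 295936\right)} = \sqrt{399399 + 2 \left(-544\right) 545 \cdot 295942} = \sqrt{399399 - 175481768320} = \sqrt{-175481368921} = i \sqrt{175481368921}$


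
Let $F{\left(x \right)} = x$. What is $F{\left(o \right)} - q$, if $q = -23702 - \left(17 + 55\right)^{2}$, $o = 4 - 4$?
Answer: $28886$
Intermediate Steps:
$o = 0$ ($o = 4 - 4 = 0$)
$q = -28886$ ($q = -23702 - 72^{2} = -23702 - 5184 = -28886$)
$F{\left(o \right)} - q = 0 - -28886 = 0 + 28886 = 28886$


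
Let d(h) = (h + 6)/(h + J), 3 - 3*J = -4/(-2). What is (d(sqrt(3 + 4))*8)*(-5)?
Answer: -900/31 - 1020*sqrt(7)/31 ≈ -116.09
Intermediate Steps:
J = 1/3 (J = 1 - (-4)/(3*(-2)) = 1 - (-4)*(-1)/(3*2) = 1 - 1/3*2 = 1 - 2/3 = 1/3 ≈ 0.33333)
d(h) = (6 + h)/(1/3 + h) (d(h) = (h + 6)/(h + 1/3) = (6 + h)/(1/3 + h))
(d(sqrt(3 + 4))*8)*(-5) = ((3*(6 + sqrt(3 + 4))/(1 + 3*sqrt(3 + 4)))*8)*(-5) = ((3*(6 + sqrt(7))/(1 + 3*sqrt(7)))*8)*(-5) = (24*(6 + sqrt(7))/(1 + 3*sqrt(7)))*(-5) = -120*(6 + sqrt(7))/(1 + 3*sqrt(7))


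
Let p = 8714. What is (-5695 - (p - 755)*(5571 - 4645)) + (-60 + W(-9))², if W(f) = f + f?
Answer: -7369645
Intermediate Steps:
W(f) = 2*f
(-5695 - (p - 755)*(5571 - 4645)) + (-60 + W(-9))² = (-5695 - (8714 - 755)*(5571 - 4645)) + (-60 + 2*(-9))² = (-5695 - 7959*926) + (-60 - 18)² = (-5695 - 1*7370034) + (-78)² = (-5695 - 7370034) + 6084 = -7375729 + 6084 = -7369645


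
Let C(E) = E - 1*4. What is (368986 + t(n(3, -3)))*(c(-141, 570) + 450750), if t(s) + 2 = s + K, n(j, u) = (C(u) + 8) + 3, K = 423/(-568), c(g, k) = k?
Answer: 11823724291815/71 ≈ 1.6653e+11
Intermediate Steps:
C(E) = -4 + E (C(E) = E - 4 = -4 + E)
K = -423/568 (K = 423*(-1/568) = -423/568 ≈ -0.74472)
n(j, u) = 7 + u (n(j, u) = ((-4 + u) + 8) + 3 = (4 + u) + 3 = 7 + u)
t(s) = -1559/568 + s (t(s) = -2 + (s - 423/568) = -2 + (-423/568 + s) = -1559/568 + s)
(368986 + t(n(3, -3)))*(c(-141, 570) + 450750) = (368986 + (-1559/568 + (7 - 3)))*(570 + 450750) = (368986 + (-1559/568 + 4))*451320 = (368986 + 713/568)*451320 = (209584761/568)*451320 = 11823724291815/71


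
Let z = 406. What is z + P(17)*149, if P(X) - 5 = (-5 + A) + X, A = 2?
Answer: 3237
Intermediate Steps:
P(X) = 2 + X (P(X) = 5 + ((-5 + 2) + X) = 5 + (-3 + X) = 2 + X)
z + P(17)*149 = 406 + (2 + 17)*149 = 406 + 19*149 = 406 + 2831 = 3237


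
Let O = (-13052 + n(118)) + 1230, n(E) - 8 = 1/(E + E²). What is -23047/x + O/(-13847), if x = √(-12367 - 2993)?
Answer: 165892187/194439574 + 23047*I*√15/480 ≈ 0.85318 + 185.96*I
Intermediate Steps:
n(E) = 8 + 1/(E + E²)
x = 32*I*√15 (x = √(-15360) = 32*I*√15 ≈ 123.94*I)
O = -165892187/14042 (O = (-13052 + (1 + 8*118 + 8*118²)/(118*(1 + 118))) + 1230 = (-13052 + (1/118)*(1 + 944 + 8*13924)/119) + 1230 = (-13052 + (1/118)*(1/119)*(1 + 944 + 111392)) + 1230 = (-13052 + (1/118)*(1/119)*112337) + 1230 = (-13052 + 112337/14042) + 1230 = -183163847/14042 + 1230 = -165892187/14042 ≈ -11814.)
-23047/x + O/(-13847) = -23047*(-I*√15/480) - 165892187/14042/(-13847) = -(-23047)*I*√15/480 - 165892187/14042*(-1/13847) = 23047*I*√15/480 + 165892187/194439574 = 165892187/194439574 + 23047*I*√15/480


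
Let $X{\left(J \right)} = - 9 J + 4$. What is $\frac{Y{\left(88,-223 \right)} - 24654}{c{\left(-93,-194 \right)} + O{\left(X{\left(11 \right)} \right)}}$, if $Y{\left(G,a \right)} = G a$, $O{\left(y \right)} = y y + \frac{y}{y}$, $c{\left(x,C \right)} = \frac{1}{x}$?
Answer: $- \frac{4117854}{839417} \approx -4.9056$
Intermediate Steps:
$X{\left(J \right)} = 4 - 9 J$
$O{\left(y \right)} = 1 + y^{2}$ ($O{\left(y \right)} = y^{2} + 1 = 1 + y^{2}$)
$\frac{Y{\left(88,-223 \right)} - 24654}{c{\left(-93,-194 \right)} + O{\left(X{\left(11 \right)} \right)}} = \frac{88 \left(-223\right) - 24654}{\frac{1}{-93} + \left(1 + \left(4 - 99\right)^{2}\right)} = \frac{-19624 - 24654}{- \frac{1}{93} + \left(1 + \left(4 - 99\right)^{2}\right)} = - \frac{44278}{- \frac{1}{93} + \left(1 + \left(-95\right)^{2}\right)} = - \frac{44278}{- \frac{1}{93} + \left(1 + 9025\right)} = - \frac{44278}{- \frac{1}{93} + 9026} = - \frac{44278}{\frac{839417}{93}} = \left(-44278\right) \frac{93}{839417} = - \frac{4117854}{839417}$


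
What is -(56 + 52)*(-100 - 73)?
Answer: 18684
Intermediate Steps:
-(56 + 52)*(-100 - 73) = -108*(-173) = -1*(-18684) = 18684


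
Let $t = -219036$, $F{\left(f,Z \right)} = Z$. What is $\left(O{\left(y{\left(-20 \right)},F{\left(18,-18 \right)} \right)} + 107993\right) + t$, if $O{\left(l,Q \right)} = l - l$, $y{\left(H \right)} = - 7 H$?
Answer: $-111043$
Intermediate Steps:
$O{\left(l,Q \right)} = 0$
$\left(O{\left(y{\left(-20 \right)},F{\left(18,-18 \right)} \right)} + 107993\right) + t = \left(0 + 107993\right) - 219036 = 107993 - 219036 = -111043$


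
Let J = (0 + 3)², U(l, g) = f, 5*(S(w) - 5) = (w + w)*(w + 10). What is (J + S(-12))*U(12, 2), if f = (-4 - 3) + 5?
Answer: -236/5 ≈ -47.200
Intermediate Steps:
S(w) = 5 + 2*w*(10 + w)/5 (S(w) = 5 + ((w + w)*(w + 10))/5 = 5 + ((2*w)*(10 + w))/5 = 5 + (2*w*(10 + w))/5 = 5 + 2*w*(10 + w)/5)
f = -2 (f = -7 + 5 = -2)
U(l, g) = -2
J = 9 (J = 3² = 9)
(J + S(-12))*U(12, 2) = (9 + (5 + 4*(-12) + (⅖)*(-12)²))*(-2) = (9 + (5 - 48 + (⅖)*144))*(-2) = (9 + (5 - 48 + 288/5))*(-2) = (9 + 73/5)*(-2) = (118/5)*(-2) = -236/5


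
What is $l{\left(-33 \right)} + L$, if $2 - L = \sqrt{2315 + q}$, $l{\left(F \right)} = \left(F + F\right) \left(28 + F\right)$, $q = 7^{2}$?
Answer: $332 - 2 \sqrt{591} \approx 283.38$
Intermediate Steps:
$q = 49$
$l{\left(F \right)} = 2 F \left(28 + F\right)$
$L = 2 - 2 \sqrt{591}$ ($L = 2 - \sqrt{2315 + 49} = 2 - \sqrt{2364} = 2 - 2 \sqrt{591} \approx -46.621$)
$l{\left(-33 \right)} + L = 2 \left(-33\right) \left(28 - 33\right) + \left(2 - 2 \sqrt{591}\right) = 2 \left(-33\right) \left(-5\right) + \left(2 - 2 \sqrt{591}\right) = 330 + \left(2 - 2 \sqrt{591}\right) = 332 - 2 \sqrt{591}$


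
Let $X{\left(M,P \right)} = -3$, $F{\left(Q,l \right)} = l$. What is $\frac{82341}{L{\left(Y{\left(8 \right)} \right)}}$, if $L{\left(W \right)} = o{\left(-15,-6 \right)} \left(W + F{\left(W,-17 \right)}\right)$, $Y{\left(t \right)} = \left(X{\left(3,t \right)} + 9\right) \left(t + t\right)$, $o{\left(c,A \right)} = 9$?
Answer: $\frac{9149}{79} \approx 115.81$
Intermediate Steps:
$Y{\left(t \right)} = 12 t$ ($Y{\left(t \right)} = \left(-3 + 9\right) \left(t + t\right) = 6 \cdot 2 t = 12 t$)
$L{\left(W \right)} = -153 + 9 W$ ($L{\left(W \right)} = 9 \left(W - 17\right) = 9 \left(-17 + W\right) = -153 + 9 W$)
$\frac{82341}{L{\left(Y{\left(8 \right)} \right)}} = \frac{82341}{-153 + 9 \cdot 12 \cdot 8} = \frac{82341}{-153 + 9 \cdot 96} = \frac{82341}{-153 + 864} = \frac{82341}{711} = 82341 \cdot \frac{1}{711} = \frac{9149}{79}$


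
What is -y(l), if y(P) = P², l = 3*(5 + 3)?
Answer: -576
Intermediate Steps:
l = 24 (l = 3*8 = 24)
-y(l) = -1*24² = -1*576 = -576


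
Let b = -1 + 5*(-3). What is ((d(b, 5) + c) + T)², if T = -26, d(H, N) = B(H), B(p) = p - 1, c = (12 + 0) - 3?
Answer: 1156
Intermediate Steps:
b = -16 (b = -1 - 15 = -16)
c = 9 (c = 12 - 3 = 9)
B(p) = -1 + p
d(H, N) = -1 + H
((d(b, 5) + c) + T)² = (((-1 - 16) + 9) - 26)² = ((-17 + 9) - 26)² = (-8 - 26)² = (-34)² = 1156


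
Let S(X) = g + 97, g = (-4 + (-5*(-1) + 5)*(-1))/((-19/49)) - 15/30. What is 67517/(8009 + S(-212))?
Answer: 2565646/309381 ≈ 8.2928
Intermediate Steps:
g = 1353/38 (g = (-4 + (5 + 5)*(-1))/((-19*1/49)) - 15*1/30 = (-4 + 10*(-1))/(-19/49) - ½ = (-4 - 10)*(-49/19) - ½ = -14*(-49/19) - ½ = 686/19 - ½ = 1353/38 ≈ 35.605)
S(X) = 5039/38 (S(X) = 1353/38 + 97 = 5039/38)
67517/(8009 + S(-212)) = 67517/(8009 + 5039/38) = 67517/(309381/38) = 67517*(38/309381) = 2565646/309381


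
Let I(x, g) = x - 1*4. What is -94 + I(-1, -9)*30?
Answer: -244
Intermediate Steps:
I(x, g) = -4 + x (I(x, g) = x - 4 = -4 + x)
-94 + I(-1, -9)*30 = -94 + (-4 - 1)*30 = -94 - 5*30 = -94 - 150 = -244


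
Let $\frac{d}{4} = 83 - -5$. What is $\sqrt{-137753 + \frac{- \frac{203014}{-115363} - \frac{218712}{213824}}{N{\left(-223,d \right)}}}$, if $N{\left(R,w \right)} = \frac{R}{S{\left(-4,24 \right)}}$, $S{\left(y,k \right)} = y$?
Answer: $\frac{i \sqrt{24086298860881462386550918}}{13223137786} \approx 371.15 i$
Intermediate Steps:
$d = 352$ ($d = 4 \left(83 - -5\right) = 4 \left(83 + 5\right) = 4 \cdot 88 = 352$)
$N{\left(R,w \right)} = - \frac{R}{4}$ ($N{\left(R,w \right)} = \frac{R}{-4} = R \left(- \frac{1}{4}\right) = - \frac{R}{4}$)
$\sqrt{-137753 + \frac{- \frac{203014}{-115363} - \frac{218712}{213824}}{N{\left(-223,d \right)}}} = \sqrt{-137753 + \frac{- \frac{203014}{-115363} - \frac{218712}{213824}}{\left(- \frac{1}{4}\right) \left(-223\right)}} = \sqrt{-137753 + \frac{\left(-203014\right) \left(- \frac{1}{115363}\right) - \frac{2103}{2056}}{\frac{223}{4}}} = \sqrt{-137753 + \left(\frac{203014}{115363} - \frac{2103}{2056}\right) \frac{4}{223}} = \sqrt{-137753 + \frac{174788395}{237186328} \cdot \frac{4}{223}} = \sqrt{-137753 + \frac{174788395}{13223137786}} = \sqrt{- \frac{1821526724646463}{13223137786}} = \frac{i \sqrt{24086298860881462386550918}}{13223137786}$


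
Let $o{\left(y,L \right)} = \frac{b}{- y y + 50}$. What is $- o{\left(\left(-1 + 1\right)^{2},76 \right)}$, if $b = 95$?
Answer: $- \frac{19}{10} \approx -1.9$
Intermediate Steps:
$o{\left(y,L \right)} = \frac{95}{50 - y^{2}}$ ($o{\left(y,L \right)} = \frac{95}{- y y + 50} = \frac{95}{- y^{2} + 50} = \frac{95}{50 - y^{2}}$)
$- o{\left(\left(-1 + 1\right)^{2},76 \right)} = - \frac{-95}{-50 + \left(\left(-1 + 1\right)^{2}\right)^{2}} = - \frac{-95}{-50 + \left(0^{2}\right)^{2}} = - \frac{-95}{-50 + 0^{2}} = - \frac{-95}{-50 + 0} = - \frac{-95}{-50} = - \frac{\left(-95\right) \left(-1\right)}{50} = \left(-1\right) \frac{19}{10} = - \frac{19}{10}$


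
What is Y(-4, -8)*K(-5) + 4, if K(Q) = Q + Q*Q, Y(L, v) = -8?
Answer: -156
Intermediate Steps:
K(Q) = Q + Q**2
Y(-4, -8)*K(-5) + 4 = -(-40)*(1 - 5) + 4 = -(-40)*(-4) + 4 = -8*20 + 4 = -160 + 4 = -156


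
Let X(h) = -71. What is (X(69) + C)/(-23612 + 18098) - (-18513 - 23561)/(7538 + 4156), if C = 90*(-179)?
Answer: 23400925/3582262 ≈ 6.5324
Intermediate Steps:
C = -16110
(X(69) + C)/(-23612 + 18098) - (-18513 - 23561)/(7538 + 4156) = (-71 - 16110)/(-23612 + 18098) - (-18513 - 23561)/(7538 + 4156) = -16181/(-5514) - (-42074)/11694 = -16181*(-1/5514) - (-42074)/11694 = 16181/5514 - 1*(-21037/5847) = 16181/5514 + 21037/5847 = 23400925/3582262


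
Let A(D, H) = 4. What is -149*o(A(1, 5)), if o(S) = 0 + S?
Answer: -596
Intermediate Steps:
o(S) = S
-149*o(A(1, 5)) = -149*4 = -596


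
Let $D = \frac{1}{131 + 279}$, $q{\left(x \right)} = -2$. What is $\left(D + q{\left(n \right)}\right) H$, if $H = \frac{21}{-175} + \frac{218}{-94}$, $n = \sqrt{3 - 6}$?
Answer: $\frac{1173627}{240875} \approx 4.8723$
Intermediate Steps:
$n = i \sqrt{3}$ ($n = \sqrt{-3} = i \sqrt{3} \approx 1.732 i$)
$H = - \frac{2866}{1175}$ ($H = 21 \left(- \frac{1}{175}\right) + 218 \left(- \frac{1}{94}\right) = - \frac{3}{25} - \frac{109}{47} = - \frac{2866}{1175} \approx -2.4391$)
$D = \frac{1}{410} \approx 0.002439$
$\left(D + q{\left(n \right)}\right) H = \left(\frac{1}{410} - 2\right) \left(- \frac{2866}{1175}\right) = \left(- \frac{819}{410}\right) \left(- \frac{2866}{1175}\right) = \frac{1173627}{240875}$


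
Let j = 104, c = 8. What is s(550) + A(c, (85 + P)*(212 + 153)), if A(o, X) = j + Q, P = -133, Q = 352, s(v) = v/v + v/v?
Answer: 458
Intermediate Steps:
s(v) = 2 (s(v) = 1 + 1 = 2)
A(o, X) = 456 (A(o, X) = 104 + 352 = 456)
s(550) + A(c, (85 + P)*(212 + 153)) = 2 + 456 = 458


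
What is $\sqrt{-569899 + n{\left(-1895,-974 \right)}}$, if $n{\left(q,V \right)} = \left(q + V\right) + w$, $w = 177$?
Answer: $i \sqrt{572591} \approx 756.7 i$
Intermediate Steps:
$n{\left(q,V \right)} = 177 + V + q$ ($n{\left(q,V \right)} = \left(q + V\right) + 177 = \left(V + q\right) + 177 = 177 + V + q$)
$\sqrt{-569899 + n{\left(-1895,-974 \right)}} = \sqrt{-569899 - 2692} = \sqrt{-572591} = i \sqrt{572591}$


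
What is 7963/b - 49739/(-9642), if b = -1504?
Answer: -985895/7250784 ≈ -0.13597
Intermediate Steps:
7963/b - 49739/(-9642) = 7963/(-1504) - 49739/(-9642) = 7963*(-1/1504) - 49739*(-1/9642) = -7963/1504 + 49739/9642 = -985895/7250784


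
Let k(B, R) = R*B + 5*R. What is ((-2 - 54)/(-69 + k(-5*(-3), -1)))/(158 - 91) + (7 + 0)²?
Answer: 292243/5963 ≈ 49.009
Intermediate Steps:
k(B, R) = 5*R + B*R (k(B, R) = B*R + 5*R = 5*R + B*R)
((-2 - 54)/(-69 + k(-5*(-3), -1)))/(158 - 91) + (7 + 0)² = ((-2 - 54)/(-69 - (5 - 5*(-3))))/(158 - 91) + (7 + 0)² = -56/(-69 - (5 + 15))/67 + 7² = -56/(-69 - 1*20)*(1/67) + 49 = -56/(-69 - 20)*(1/67) + 49 = -56/(-89)*(1/67) + 49 = -56*(-1/89)*(1/67) + 49 = (56/89)*(1/67) + 49 = 56/5963 + 49 = 292243/5963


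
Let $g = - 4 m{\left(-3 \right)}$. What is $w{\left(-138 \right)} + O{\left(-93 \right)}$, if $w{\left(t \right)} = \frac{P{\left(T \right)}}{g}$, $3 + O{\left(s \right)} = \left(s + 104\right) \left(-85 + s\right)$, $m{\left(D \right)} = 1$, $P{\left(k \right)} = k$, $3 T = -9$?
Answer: $- \frac{7841}{4} \approx -1960.3$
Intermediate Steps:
$T = -3$ ($T = \frac{1}{3} \left(-9\right) = -3$)
$O{\left(s \right)} = -3 + \left(-85 + s\right) \left(104 + s\right)$ ($O{\left(s \right)} = -3 + \left(s + 104\right) \left(-85 + s\right) = -3 + \left(104 + s\right) \left(-85 + s\right) = -3 + \left(-85 + s\right) \left(104 + s\right)$)
$g = -4$ ($g = \left(-4\right) 1 = -4$)
$w{\left(t \right)} = \frac{3}{4}$ ($w{\left(t \right)} = - \frac{3}{-4} = \left(-3\right) \left(- \frac{1}{4}\right) = \frac{3}{4}$)
$w{\left(-138 \right)} + O{\left(-93 \right)} = \frac{3}{4} + \left(-8843 + \left(-93\right)^{2} + 19 \left(-93\right)\right) = \frac{3}{4} - 1961 = - \frac{7841}{4}$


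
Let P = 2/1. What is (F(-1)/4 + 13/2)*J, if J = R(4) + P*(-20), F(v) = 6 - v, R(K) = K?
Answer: -297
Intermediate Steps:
P = 2 (P = 2*1 = 2)
J = -36 (J = 4 + 2*(-20) = 4 - 40 = -36)
(F(-1)/4 + 13/2)*J = ((6 - 1*(-1))/4 + 13/2)*(-36) = ((6 + 1)*(1/4) + 13*(1/2))*(-36) = (7*(1/4) + 13/2)*(-36) = (7/4 + 13/2)*(-36) = (33/4)*(-36) = -297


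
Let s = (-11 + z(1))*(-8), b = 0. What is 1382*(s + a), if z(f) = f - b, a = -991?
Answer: -1259002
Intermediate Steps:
z(f) = f (z(f) = f - 1*0 = f + 0 = f)
s = 80 (s = (-11 + 1)*(-8) = -10*(-8) = 80)
1382*(s + a) = 1382*(80 - 991) = 1382*(-911) = -1259002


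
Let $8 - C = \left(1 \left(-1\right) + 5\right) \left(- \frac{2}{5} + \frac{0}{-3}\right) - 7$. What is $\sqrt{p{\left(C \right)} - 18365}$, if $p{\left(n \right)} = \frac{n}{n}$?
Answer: $2 i \sqrt{4591} \approx 135.51 i$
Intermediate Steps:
$C = \frac{83}{5}$ ($C = 8 - \left(\left(1 \left(-1\right) + 5\right) \left(- \frac{2}{5} + \frac{0}{-3}\right) - 7\right) = 8 - \left(\left(-1 + 5\right) \left(\left(-2\right) \frac{1}{5} + 0 \left(- \frac{1}{3}\right)\right) - 7\right) = 8 - \left(4 \left(- \frac{2}{5} + 0\right) - 7\right) = 8 - \left(4 \left(- \frac{2}{5}\right) - 7\right) = 8 - \left(- \frac{8}{5} - 7\right) = 8 - - \frac{43}{5} = 8 + \frac{43}{5} = \frac{83}{5} \approx 16.6$)
$p{\left(n \right)} = 1$
$\sqrt{p{\left(C \right)} - 18365} = \sqrt{1 - 18365} = \sqrt{-18364} = 2 i \sqrt{4591}$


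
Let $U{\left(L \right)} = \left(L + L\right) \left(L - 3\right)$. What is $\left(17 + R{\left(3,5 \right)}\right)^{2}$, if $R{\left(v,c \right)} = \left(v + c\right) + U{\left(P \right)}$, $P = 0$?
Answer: $625$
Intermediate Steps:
$U{\left(L \right)} = 2 L \left(-3 + L\right)$
$R{\left(v,c \right)} = c + v$ ($R{\left(v,c \right)} = \left(v + c\right) + 2 \cdot 0 \left(-3 + 0\right) = \left(c + v\right) + 2 \cdot 0 \left(-3\right) = \left(c + v\right) + 0 = c + v$)
$\left(17 + R{\left(3,5 \right)}\right)^{2} = \left(17 + \left(5 + 3\right)\right)^{2} = \left(17 + 8\right)^{2} = 25^{2} = 625$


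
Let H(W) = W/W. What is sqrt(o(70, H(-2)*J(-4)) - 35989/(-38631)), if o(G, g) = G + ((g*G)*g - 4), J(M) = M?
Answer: sqrt(1771322326005)/38631 ≈ 34.452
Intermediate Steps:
H(W) = 1
o(G, g) = -4 + G + G*g**2 (o(G, g) = G + ((G*g)*g - 4) = G + (G*g**2 - 4) = G + (-4 + G*g**2) = -4 + G + G*g**2)
sqrt(o(70, H(-2)*J(-4)) - 35989/(-38631)) = sqrt((-4 + 70 + 70*(1*(-4))**2) - 35989/(-38631)) = sqrt((-4 + 70 + 70*(-4)**2) - 35989*(-1/38631)) = sqrt((-4 + 70 + 70*16) + 35989/38631) = sqrt((-4 + 70 + 1120) + 35989/38631) = sqrt(1186 + 35989/38631) = sqrt(45852355/38631) = sqrt(1771322326005)/38631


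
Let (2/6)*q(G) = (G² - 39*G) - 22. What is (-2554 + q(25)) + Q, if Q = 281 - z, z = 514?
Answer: -3903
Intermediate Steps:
q(G) = -66 - 117*G + 3*G² (q(G) = 3*((G² - 39*G) - 22) = 3*(-22 + G² - 39*G) = -66 - 117*G + 3*G²)
Q = -233 (Q = 281 - 1*514 = 281 - 514 = -233)
(-2554 + q(25)) + Q = (-2554 + (-66 - 117*25 + 3*25²)) - 233 = (-2554 + (-66 - 2925 + 3*625)) - 233 = (-2554 + (-66 - 2925 + 1875)) - 233 = (-2554 - 1116) - 233 = -3670 - 233 = -3903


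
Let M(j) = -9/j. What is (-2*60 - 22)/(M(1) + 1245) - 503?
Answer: -310925/618 ≈ -503.11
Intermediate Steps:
(-2*60 - 22)/(M(1) + 1245) - 503 = (-2*60 - 22)/(-9/1 + 1245) - 503 = (-120 - 22)/(-9*1 + 1245) - 503 = -142/(-9 + 1245) - 503 = -142/1236 - 503 = -142*1/1236 - 503 = -71/618 - 503 = -310925/618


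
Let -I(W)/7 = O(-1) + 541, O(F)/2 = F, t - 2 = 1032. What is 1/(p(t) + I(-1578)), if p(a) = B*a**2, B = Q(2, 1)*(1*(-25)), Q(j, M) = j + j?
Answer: -1/106919373 ≈ -9.3528e-9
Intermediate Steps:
t = 1034 (t = 2 + 1032 = 1034)
O(F) = 2*F
Q(j, M) = 2*j
B = -100 (B = (2*2)*(1*(-25)) = 4*(-25) = -100)
I(W) = -3773 (I(W) = -7*(2*(-1) + 541) = -7*(-2 + 541) = -7*539 = -3773)
p(a) = -100*a**2
1/(p(t) + I(-1578)) = 1/(-100*1034**2 - 3773) = 1/(-100*1069156 - 3773) = 1/(-106915600 - 3773) = 1/(-106919373) = -1/106919373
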